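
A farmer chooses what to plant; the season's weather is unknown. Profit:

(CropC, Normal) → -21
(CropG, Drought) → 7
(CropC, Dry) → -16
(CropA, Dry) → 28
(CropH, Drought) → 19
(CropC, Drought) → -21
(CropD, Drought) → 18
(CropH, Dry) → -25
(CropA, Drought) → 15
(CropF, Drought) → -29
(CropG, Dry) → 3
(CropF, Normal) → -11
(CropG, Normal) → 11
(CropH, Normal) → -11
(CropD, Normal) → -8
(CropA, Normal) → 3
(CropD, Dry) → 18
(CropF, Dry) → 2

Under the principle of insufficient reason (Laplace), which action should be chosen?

CropA

Row averages: CropA=46/3, CropG=7, CropF=-38/3, CropD=28/3, CropC=-58/3, CropH=-17/3
Highest average = 46/3 → CropA.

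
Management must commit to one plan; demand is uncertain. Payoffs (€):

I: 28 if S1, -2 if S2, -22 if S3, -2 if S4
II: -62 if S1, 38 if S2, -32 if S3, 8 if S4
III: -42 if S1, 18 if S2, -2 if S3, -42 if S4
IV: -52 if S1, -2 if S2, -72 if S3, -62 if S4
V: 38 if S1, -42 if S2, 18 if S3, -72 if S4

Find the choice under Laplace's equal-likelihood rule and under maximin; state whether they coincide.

Row averages: I=0.5, II=-12, III=-17, IV=-47, V=-14.5
Highest average = 0.5 → I.
Row minima: I=-22, II=-62, III=-42, IV=-72, V=-72
Best worst-case = -22 → I.

laplace → I; maximin → I (agree)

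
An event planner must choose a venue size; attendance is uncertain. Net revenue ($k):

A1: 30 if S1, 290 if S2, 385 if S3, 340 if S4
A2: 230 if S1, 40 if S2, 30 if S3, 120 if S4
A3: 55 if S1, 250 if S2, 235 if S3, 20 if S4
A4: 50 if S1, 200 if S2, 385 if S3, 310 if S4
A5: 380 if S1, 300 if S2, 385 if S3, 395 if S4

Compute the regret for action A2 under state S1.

150

Best payoff under S1 is 380.
Regret = 380 − 230 = 150.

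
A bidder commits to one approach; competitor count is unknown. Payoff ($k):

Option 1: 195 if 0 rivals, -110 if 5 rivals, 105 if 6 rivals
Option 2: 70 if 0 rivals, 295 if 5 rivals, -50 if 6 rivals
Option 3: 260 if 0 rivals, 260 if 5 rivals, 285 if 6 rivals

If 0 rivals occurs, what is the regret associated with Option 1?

Best payoff under 0 rivals is 260.
Regret = 260 − 195 = 65.

65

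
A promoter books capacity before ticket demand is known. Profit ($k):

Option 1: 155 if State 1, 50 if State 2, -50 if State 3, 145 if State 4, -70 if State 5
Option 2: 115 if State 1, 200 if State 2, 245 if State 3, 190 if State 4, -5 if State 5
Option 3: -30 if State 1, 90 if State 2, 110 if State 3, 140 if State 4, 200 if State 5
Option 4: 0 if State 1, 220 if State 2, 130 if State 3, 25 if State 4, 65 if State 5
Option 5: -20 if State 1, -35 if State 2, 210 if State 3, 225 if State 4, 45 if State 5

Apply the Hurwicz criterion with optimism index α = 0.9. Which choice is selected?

Option 1: 0.9·155 + 0.1·(-70) = 132.5
Option 2: 0.9·245 + 0.1·(-5) = 220
Option 3: 0.9·200 + 0.1·(-30) = 177
Option 4: 0.9·220 + 0.1·0 = 198
Option 5: 0.9·225 + 0.1·(-35) = 199
Highest Hurwicz score = 220 → Option 2.

Option 2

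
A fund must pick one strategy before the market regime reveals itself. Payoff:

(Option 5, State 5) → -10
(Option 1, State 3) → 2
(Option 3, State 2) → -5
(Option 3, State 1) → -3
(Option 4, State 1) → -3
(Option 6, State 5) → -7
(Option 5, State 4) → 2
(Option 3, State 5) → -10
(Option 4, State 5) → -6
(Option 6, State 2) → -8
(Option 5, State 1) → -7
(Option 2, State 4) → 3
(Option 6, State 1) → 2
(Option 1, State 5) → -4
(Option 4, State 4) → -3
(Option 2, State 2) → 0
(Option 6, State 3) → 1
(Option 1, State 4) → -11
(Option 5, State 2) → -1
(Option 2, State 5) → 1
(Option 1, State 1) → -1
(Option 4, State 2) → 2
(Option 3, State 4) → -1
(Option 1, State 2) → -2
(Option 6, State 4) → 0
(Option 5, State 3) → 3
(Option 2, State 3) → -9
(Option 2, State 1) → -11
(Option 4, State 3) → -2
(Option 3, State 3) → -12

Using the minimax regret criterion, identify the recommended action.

Option 4

Column bests: State 1=2, State 2=2, State 3=3, State 4=3, State 5=1.
Option 1 regrets: 3, 4, 1, 14, 5 → max 14
Option 2 regrets: 13, 2, 12, 0, 0 → max 13
Option 3 regrets: 5, 7, 15, 4, 11 → max 15
Option 4 regrets: 5, 0, 5, 6, 7 → max 7
Option 5 regrets: 9, 3, 0, 1, 11 → max 11
Option 6 regrets: 0, 10, 2, 3, 8 → max 10
Smallest max regret = 7 → Option 4.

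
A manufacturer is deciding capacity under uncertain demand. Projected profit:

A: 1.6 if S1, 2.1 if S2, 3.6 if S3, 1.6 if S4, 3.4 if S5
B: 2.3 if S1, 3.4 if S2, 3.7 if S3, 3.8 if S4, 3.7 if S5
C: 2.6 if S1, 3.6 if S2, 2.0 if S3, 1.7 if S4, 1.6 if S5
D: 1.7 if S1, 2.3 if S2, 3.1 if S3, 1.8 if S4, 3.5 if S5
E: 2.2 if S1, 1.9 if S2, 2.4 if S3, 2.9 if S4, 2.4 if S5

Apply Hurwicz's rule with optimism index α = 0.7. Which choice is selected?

A: 0.7·3.6 + 0.3·1.6 = 3
B: 0.7·3.8 + 0.3·2.3 = 3.35
C: 0.7·3.6 + 0.3·1.6 = 3
D: 0.7·3.5 + 0.3·1.7 = 2.96
E: 0.7·2.9 + 0.3·1.9 = 2.6
Highest Hurwicz score = 3.35 → B.

B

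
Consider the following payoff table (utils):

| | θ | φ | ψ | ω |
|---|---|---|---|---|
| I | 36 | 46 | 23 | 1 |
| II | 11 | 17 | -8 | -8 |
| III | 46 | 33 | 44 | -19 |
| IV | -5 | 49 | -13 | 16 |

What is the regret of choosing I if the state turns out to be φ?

3

Best payoff under φ is 49.
Regret = 49 − 46 = 3.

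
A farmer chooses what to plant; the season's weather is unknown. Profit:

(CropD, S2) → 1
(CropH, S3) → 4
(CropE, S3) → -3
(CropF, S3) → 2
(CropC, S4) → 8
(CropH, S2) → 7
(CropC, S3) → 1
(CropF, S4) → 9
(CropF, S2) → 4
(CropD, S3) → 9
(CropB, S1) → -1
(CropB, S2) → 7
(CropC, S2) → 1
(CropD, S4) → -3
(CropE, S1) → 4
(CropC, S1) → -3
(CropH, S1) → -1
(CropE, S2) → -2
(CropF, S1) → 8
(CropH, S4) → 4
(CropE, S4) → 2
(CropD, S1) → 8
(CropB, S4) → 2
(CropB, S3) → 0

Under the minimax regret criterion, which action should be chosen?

CropF

Column bests: S1=8, S2=7, S3=9, S4=9.
CropD regrets: 0, 6, 0, 12 → max 12
CropH regrets: 9, 0, 5, 5 → max 9
CropF regrets: 0, 3, 7, 0 → max 7
CropE regrets: 4, 9, 12, 7 → max 12
CropB regrets: 9, 0, 9, 7 → max 9
CropC regrets: 11, 6, 8, 1 → max 11
Smallest max regret = 7 → CropF.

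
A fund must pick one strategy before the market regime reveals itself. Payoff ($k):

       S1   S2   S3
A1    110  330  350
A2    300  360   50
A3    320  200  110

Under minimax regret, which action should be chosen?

A1

Column bests: S1=320, S2=360, S3=350.
A1 regrets: 210, 30, 0 → max 210
A2 regrets: 20, 0, 300 → max 300
A3 regrets: 0, 160, 240 → max 240
Smallest max regret = 210 → A1.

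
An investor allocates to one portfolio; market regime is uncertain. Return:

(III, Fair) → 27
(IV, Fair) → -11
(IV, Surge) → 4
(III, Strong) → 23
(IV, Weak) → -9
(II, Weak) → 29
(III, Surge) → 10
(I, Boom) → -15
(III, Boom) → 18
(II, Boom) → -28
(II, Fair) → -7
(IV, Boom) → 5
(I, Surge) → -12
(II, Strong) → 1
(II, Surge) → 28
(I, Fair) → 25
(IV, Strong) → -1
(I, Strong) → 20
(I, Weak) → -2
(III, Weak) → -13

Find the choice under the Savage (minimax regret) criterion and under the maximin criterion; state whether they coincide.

minimax regret → IV; maximin → IV (agree)

Column bests: Weak=29, Fair=27, Strong=23, Boom=18, Surge=28.
I regrets: 31, 2, 3, 33, 40 → max 40
II regrets: 0, 34, 22, 46, 0 → max 46
III regrets: 42, 0, 0, 0, 18 → max 42
IV regrets: 38, 38, 24, 13, 24 → max 38
Smallest max regret = 38 → IV.
Row minima: I=-15, II=-28, III=-13, IV=-11
Best worst-case = -11 → IV.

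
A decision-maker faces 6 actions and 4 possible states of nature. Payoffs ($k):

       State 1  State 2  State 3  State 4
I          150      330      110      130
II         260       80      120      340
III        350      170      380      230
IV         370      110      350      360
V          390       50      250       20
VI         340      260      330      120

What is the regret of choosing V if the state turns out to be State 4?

340

Best payoff under State 4 is 360.
Regret = 360 − 20 = 340.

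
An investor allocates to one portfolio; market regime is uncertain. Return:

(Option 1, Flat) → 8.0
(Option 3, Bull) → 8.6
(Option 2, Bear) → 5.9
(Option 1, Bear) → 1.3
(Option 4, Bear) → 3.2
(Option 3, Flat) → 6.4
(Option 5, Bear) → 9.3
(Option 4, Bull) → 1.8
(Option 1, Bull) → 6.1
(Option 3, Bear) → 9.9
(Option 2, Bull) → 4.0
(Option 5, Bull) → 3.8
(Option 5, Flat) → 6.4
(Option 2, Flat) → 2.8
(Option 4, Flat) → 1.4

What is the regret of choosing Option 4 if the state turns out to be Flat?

6.6

Best payoff under Flat is 8.0.
Regret = 8.0 − 1.4 = 6.6.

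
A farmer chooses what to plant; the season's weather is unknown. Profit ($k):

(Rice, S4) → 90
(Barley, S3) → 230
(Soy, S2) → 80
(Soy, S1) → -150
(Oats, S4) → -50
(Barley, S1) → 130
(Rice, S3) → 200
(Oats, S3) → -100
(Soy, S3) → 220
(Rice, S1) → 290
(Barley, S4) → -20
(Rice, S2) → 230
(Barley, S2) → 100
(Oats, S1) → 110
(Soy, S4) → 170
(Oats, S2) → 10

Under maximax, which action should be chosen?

Row maxima: Barley=230, Soy=220, Oats=110, Rice=290
Best best-case = 290 → Rice.

Rice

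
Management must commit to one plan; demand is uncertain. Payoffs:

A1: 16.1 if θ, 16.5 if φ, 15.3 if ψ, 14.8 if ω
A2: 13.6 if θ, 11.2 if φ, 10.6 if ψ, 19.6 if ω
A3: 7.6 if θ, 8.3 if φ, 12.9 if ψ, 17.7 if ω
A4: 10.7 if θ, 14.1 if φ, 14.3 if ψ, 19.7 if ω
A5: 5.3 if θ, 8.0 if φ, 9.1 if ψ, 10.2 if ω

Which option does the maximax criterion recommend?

Row maxima: A1=16.5, A2=19.6, A3=17.7, A4=19.7, A5=10.2
Best best-case = 19.7 → A4.

A4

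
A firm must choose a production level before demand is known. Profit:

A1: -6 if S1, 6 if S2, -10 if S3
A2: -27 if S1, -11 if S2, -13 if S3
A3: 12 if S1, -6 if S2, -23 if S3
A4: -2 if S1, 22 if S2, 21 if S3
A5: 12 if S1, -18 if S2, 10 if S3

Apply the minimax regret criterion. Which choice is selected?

Column bests: S1=12, S2=22, S3=21.
A1 regrets: 18, 16, 31 → max 31
A2 regrets: 39, 33, 34 → max 39
A3 regrets: 0, 28, 44 → max 44
A4 regrets: 14, 0, 0 → max 14
A5 regrets: 0, 40, 11 → max 40
Smallest max regret = 14 → A4.

A4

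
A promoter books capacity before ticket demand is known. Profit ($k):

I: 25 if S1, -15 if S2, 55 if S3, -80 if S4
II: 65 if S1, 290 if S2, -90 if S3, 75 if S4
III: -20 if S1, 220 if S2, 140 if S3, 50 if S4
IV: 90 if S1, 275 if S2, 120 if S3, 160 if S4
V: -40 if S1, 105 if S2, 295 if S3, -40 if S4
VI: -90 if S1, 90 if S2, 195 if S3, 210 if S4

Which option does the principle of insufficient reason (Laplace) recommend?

IV

Row averages: I=-3.75, II=85, III=97.5, IV=161.25, V=80, VI=101.25
Highest average = 161.25 → IV.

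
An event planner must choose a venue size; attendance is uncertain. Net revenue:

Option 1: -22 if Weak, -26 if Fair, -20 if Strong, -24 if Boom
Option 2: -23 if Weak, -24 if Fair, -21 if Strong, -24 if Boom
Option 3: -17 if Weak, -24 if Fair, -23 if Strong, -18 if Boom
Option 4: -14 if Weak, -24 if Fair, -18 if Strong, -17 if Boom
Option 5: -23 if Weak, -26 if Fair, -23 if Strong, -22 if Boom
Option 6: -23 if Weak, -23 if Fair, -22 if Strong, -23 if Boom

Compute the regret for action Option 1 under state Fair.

Best payoff under Fair is -23.
Regret = -23 − (-26) = 3.

3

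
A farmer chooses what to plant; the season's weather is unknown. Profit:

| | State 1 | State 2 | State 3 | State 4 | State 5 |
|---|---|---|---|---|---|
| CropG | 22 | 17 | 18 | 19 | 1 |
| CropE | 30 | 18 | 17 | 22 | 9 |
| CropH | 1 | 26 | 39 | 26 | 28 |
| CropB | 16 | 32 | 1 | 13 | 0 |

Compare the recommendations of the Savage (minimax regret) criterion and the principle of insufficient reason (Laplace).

Column bests: State 1=30, State 2=32, State 3=39, State 4=26, State 5=28.
CropG regrets: 8, 15, 21, 7, 27 → max 27
CropE regrets: 0, 14, 22, 4, 19 → max 22
CropH regrets: 29, 6, 0, 0, 0 → max 29
CropB regrets: 14, 0, 38, 13, 28 → max 38
Smallest max regret = 22 → CropE.
Row averages: CropG=15.4, CropE=19.2, CropH=24, CropB=12.4
Highest average = 24 → CropH.

minimax regret → CropE; laplace → CropH (disagree)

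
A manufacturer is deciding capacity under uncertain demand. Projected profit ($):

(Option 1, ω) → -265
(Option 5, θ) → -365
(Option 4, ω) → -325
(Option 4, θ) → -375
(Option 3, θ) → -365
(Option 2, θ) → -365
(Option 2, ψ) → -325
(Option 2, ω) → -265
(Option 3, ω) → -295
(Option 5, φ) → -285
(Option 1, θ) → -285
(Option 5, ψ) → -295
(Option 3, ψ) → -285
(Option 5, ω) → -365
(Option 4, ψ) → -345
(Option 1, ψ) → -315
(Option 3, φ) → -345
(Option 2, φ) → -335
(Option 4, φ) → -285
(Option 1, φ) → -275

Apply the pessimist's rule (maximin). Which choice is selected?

Row minima: Option 1=-315, Option 2=-365, Option 3=-365, Option 4=-375, Option 5=-365
Best worst-case = -315 → Option 1.

Option 1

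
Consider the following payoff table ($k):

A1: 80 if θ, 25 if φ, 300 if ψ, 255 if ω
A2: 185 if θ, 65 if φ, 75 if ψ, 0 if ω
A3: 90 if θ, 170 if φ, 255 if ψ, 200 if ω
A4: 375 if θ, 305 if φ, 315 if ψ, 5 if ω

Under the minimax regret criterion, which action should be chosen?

Column bests: θ=375, φ=305, ψ=315, ω=255.
A1 regrets: 295, 280, 15, 0 → max 295
A2 regrets: 190, 240, 240, 255 → max 255
A3 regrets: 285, 135, 60, 55 → max 285
A4 regrets: 0, 0, 0, 250 → max 250
Smallest max regret = 250 → A4.

A4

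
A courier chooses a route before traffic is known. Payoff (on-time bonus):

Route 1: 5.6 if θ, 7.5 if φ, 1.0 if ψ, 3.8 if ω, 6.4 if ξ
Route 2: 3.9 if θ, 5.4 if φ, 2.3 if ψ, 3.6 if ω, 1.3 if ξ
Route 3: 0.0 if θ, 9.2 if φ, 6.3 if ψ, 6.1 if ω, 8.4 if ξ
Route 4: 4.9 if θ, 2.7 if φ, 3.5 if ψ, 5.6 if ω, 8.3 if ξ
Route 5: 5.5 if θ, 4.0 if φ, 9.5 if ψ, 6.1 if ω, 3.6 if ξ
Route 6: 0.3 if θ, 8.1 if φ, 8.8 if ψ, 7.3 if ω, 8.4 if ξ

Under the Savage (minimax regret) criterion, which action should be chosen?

Column bests: θ=5.6, φ=9.2, ψ=9.5, ω=7.3, ξ=8.4.
Route 1 regrets: 0.0, 1.7, 8.5, 3.5, 2.0 → max 8.5
Route 2 regrets: 1.7, 3.8, 7.2, 3.7, 7.1 → max 7.2
Route 3 regrets: 5.6, 0.0, 3.2, 1.2, 0.0 → max 5.6
Route 4 regrets: 0.7, 6.5, 6.0, 1.7, 0.1 → max 6.5
Route 5 regrets: 0.1, 5.2, 0.0, 1.2, 4.8 → max 5.2
Route 6 regrets: 5.3, 1.1, 0.7, 0.0, 0.0 → max 5.3
Smallest max regret = 5.2 → Route 5.

Route 5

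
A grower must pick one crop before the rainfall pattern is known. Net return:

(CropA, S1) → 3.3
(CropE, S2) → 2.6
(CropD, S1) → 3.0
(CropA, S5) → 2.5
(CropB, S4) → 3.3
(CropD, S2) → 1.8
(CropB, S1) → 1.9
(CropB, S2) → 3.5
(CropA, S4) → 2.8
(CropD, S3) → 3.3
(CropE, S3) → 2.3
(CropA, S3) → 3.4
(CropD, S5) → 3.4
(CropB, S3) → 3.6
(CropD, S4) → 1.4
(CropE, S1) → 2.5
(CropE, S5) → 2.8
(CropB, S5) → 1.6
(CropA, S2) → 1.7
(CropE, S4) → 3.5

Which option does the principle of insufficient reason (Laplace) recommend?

Row averages: CropB=2.78, CropA=2.74, CropE=2.74, CropD=2.58
Highest average = 2.78 → CropB.

CropB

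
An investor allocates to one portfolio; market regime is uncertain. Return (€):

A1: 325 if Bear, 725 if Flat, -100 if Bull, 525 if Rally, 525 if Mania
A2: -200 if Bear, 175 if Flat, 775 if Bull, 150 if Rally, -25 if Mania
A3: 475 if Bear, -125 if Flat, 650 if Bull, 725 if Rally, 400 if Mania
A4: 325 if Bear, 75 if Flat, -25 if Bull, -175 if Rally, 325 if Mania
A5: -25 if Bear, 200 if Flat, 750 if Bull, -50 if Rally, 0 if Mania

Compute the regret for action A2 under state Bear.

675

Best payoff under Bear is 475.
Regret = 475 − (-200) = 675.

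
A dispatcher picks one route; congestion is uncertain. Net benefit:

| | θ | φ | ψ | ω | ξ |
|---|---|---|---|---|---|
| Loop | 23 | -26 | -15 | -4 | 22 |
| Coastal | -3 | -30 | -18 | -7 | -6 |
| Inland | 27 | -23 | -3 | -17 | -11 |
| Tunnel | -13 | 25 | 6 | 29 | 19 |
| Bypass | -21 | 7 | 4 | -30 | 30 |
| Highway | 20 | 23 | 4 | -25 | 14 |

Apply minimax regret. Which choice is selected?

Column bests: θ=27, φ=25, ψ=6, ω=29, ξ=30.
Loop regrets: 4, 51, 21, 33, 8 → max 51
Coastal regrets: 30, 55, 24, 36, 36 → max 55
Inland regrets: 0, 48, 9, 46, 41 → max 48
Tunnel regrets: 40, 0, 0, 0, 11 → max 40
Bypass regrets: 48, 18, 2, 59, 0 → max 59
Highway regrets: 7, 2, 2, 54, 16 → max 54
Smallest max regret = 40 → Tunnel.

Tunnel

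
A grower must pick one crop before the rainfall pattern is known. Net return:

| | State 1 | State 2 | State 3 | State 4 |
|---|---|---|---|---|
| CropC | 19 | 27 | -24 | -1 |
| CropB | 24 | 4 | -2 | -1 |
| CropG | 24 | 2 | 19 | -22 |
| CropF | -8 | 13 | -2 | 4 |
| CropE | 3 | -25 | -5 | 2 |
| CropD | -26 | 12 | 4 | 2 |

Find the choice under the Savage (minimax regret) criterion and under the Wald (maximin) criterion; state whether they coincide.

Column bests: State 1=24, State 2=27, State 3=19, State 4=4.
CropC regrets: 5, 0, 43, 5 → max 43
CropB regrets: 0, 23, 21, 5 → max 23
CropG regrets: 0, 25, 0, 26 → max 26
CropF regrets: 32, 14, 21, 0 → max 32
CropE regrets: 21, 52, 24, 2 → max 52
CropD regrets: 50, 15, 15, 2 → max 50
Smallest max regret = 23 → CropB.
Row minima: CropC=-24, CropB=-2, CropG=-22, CropF=-8, CropE=-25, CropD=-26
Best worst-case = -2 → CropB.

minimax regret → CropB; maximin → CropB (agree)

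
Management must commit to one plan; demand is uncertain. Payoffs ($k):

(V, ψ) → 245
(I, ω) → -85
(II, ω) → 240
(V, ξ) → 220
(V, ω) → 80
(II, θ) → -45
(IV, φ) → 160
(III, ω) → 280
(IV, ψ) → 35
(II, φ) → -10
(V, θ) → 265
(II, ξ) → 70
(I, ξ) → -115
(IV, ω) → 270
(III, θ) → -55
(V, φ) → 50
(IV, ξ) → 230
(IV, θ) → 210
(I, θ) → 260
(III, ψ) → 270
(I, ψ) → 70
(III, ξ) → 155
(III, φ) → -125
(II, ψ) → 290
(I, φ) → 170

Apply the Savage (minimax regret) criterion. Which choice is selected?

Column bests: θ=265, φ=170, ψ=290, ω=280, ξ=230.
I regrets: 5, 0, 220, 365, 345 → max 365
II regrets: 310, 180, 0, 40, 160 → max 310
III regrets: 320, 295, 20, 0, 75 → max 320
IV regrets: 55, 10, 255, 10, 0 → max 255
V regrets: 0, 120, 45, 200, 10 → max 200
Smallest max regret = 200 → V.

V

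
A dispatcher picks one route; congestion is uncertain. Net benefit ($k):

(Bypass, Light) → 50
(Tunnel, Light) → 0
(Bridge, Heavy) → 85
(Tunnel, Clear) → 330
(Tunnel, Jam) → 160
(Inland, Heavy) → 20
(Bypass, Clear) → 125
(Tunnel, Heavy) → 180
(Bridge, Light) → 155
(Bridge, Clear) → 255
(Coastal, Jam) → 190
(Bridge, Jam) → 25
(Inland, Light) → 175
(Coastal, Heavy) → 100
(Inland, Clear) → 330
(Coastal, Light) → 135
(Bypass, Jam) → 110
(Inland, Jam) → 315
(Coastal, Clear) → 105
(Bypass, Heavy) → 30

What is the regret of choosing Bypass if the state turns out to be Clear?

Best payoff under Clear is 330.
Regret = 330 − 125 = 205.

205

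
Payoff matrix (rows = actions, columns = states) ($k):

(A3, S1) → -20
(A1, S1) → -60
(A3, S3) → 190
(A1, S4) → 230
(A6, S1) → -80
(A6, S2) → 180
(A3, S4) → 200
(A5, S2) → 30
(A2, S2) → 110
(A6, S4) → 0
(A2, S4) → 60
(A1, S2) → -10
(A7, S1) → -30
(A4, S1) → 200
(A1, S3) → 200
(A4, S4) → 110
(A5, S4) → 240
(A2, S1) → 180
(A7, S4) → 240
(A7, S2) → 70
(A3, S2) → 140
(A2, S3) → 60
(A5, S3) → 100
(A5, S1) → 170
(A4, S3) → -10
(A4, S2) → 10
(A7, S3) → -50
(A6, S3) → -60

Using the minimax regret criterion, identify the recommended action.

A5

Column bests: S1=200, S2=180, S3=200, S4=240.
A1 regrets: 260, 190, 0, 10 → max 260
A2 regrets: 20, 70, 140, 180 → max 180
A3 regrets: 220, 40, 10, 40 → max 220
A4 regrets: 0, 170, 210, 130 → max 210
A5 regrets: 30, 150, 100, 0 → max 150
A6 regrets: 280, 0, 260, 240 → max 280
A7 regrets: 230, 110, 250, 0 → max 250
Smallest max regret = 150 → A5.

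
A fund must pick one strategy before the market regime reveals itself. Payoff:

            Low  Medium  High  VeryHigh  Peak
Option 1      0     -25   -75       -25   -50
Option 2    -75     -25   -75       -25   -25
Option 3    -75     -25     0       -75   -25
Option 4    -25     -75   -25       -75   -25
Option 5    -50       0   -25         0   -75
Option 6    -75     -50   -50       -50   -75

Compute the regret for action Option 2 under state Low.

Best payoff under Low is 0.
Regret = 0 − (-75) = 75.

75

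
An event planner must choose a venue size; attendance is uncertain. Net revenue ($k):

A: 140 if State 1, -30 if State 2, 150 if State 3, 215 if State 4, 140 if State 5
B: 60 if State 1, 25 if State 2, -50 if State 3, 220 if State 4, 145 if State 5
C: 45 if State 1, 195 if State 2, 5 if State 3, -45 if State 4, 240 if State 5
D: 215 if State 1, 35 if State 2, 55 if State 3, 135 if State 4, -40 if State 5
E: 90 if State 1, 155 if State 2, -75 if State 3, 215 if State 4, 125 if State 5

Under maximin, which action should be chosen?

A

Row minima: A=-30, B=-50, C=-45, D=-40, E=-75
Best worst-case = -30 → A.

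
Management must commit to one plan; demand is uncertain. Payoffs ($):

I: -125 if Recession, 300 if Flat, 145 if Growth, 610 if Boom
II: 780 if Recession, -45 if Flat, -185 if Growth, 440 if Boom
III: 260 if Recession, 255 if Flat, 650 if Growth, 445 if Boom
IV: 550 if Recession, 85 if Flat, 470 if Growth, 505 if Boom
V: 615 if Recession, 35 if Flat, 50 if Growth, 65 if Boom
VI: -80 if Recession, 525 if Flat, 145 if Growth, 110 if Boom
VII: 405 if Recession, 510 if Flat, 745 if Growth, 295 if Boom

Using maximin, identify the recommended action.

VII

Row minima: I=-125, II=-185, III=255, IV=85, V=35, VI=-80, VII=295
Best worst-case = 295 → VII.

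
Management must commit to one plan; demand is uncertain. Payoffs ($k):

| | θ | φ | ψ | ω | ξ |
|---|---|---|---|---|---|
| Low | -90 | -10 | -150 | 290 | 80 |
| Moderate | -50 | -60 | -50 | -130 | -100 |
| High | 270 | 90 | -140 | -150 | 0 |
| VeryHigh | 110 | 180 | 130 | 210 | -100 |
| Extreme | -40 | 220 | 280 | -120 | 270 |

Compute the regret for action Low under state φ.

Best payoff under φ is 220.
Regret = 220 − (-10) = 230.

230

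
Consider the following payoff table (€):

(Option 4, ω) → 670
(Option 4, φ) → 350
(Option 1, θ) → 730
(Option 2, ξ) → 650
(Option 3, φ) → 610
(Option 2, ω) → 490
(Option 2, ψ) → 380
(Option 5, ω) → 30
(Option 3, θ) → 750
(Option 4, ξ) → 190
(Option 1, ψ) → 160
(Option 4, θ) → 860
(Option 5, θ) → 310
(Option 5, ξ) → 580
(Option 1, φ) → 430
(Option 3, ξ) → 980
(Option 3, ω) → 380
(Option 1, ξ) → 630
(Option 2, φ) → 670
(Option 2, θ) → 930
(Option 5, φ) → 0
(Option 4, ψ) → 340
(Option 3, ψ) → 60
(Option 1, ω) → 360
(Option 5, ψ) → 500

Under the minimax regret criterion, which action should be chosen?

Option 2

Column bests: θ=930, φ=670, ψ=500, ω=670, ξ=980.
Option 1 regrets: 200, 240, 340, 310, 350 → max 350
Option 2 regrets: 0, 0, 120, 180, 330 → max 330
Option 3 regrets: 180, 60, 440, 290, 0 → max 440
Option 4 regrets: 70, 320, 160, 0, 790 → max 790
Option 5 regrets: 620, 670, 0, 640, 400 → max 670
Smallest max regret = 330 → Option 2.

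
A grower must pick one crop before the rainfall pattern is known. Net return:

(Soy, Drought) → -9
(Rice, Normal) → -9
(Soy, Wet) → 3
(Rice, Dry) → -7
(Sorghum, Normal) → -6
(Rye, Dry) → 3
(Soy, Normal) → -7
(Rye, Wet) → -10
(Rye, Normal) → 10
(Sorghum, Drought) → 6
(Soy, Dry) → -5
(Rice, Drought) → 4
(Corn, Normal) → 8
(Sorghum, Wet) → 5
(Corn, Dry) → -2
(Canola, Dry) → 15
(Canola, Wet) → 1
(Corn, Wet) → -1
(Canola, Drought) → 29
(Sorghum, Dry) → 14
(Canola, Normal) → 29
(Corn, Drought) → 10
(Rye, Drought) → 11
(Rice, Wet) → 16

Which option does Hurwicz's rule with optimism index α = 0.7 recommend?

Corn: 0.7·10 + 0.3·(-2) = 6.4
Rice: 0.7·16 + 0.3·(-9) = 8.5
Canola: 0.7·29 + 0.3·1 = 20.6
Sorghum: 0.7·14 + 0.3·(-6) = 8
Rye: 0.7·11 + 0.3·(-10) = 4.7
Soy: 0.7·3 + 0.3·(-9) = -0.6
Highest Hurwicz score = 20.6 → Canola.

Canola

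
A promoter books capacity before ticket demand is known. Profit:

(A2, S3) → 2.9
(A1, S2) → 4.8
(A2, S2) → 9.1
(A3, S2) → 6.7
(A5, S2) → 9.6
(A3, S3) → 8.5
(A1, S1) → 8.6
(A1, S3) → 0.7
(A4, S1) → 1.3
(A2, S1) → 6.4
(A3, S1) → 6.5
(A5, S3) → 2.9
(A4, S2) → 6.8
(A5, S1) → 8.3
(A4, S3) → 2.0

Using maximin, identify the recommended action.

A3

Row minima: A1=0.7, A2=2.9, A3=6.5, A4=1.3, A5=2.9
Best worst-case = 6.5 → A3.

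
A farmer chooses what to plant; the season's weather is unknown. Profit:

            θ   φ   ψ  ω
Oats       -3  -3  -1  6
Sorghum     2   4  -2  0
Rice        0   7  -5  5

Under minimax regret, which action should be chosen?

Rice

Column bests: θ=2, φ=7, ψ=-1, ω=6.
Oats regrets: 5, 10, 0, 0 → max 10
Sorghum regrets: 0, 3, 1, 6 → max 6
Rice regrets: 2, 0, 4, 1 → max 4
Smallest max regret = 4 → Rice.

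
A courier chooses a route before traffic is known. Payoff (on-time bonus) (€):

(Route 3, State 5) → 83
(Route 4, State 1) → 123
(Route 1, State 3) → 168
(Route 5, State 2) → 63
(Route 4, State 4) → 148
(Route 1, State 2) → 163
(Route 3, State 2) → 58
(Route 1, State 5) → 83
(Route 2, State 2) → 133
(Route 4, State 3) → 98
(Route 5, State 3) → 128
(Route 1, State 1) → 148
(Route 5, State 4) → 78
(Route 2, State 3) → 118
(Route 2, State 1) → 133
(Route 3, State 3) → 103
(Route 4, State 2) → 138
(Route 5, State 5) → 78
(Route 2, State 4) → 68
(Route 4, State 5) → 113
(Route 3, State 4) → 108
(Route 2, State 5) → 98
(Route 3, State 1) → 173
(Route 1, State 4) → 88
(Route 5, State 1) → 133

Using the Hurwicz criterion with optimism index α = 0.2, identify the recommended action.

Route 4

Route 1: 0.2·168 + 0.8·83 = 100
Route 2: 0.2·133 + 0.8·68 = 81
Route 3: 0.2·173 + 0.8·58 = 81
Route 4: 0.2·148 + 0.8·98 = 108
Route 5: 0.2·133 + 0.8·63 = 77
Highest Hurwicz score = 108 → Route 4.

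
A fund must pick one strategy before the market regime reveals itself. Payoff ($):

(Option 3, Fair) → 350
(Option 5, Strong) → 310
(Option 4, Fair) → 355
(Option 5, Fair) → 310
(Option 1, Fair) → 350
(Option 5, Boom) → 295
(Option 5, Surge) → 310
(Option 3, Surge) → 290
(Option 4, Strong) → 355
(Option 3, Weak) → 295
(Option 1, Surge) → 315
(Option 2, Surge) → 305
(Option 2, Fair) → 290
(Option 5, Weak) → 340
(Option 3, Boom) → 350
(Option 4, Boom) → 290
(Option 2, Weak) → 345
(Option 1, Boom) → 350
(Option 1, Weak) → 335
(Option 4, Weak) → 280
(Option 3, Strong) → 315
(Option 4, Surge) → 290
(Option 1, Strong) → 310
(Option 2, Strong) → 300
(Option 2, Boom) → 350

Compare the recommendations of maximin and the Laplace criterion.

maximin → Option 1; laplace → Option 1 (agree)

Row minima: Option 1=310, Option 2=290, Option 3=290, Option 4=280, Option 5=295
Best worst-case = 310 → Option 1.
Row averages: Option 1=332, Option 2=318, Option 3=320, Option 4=314, Option 5=313
Highest average = 332 → Option 1.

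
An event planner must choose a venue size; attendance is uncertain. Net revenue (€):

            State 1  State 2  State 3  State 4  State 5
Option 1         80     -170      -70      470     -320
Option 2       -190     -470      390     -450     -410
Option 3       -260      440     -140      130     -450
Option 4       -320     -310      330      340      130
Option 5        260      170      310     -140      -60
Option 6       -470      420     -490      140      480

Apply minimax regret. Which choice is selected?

Column bests: State 1=260, State 2=440, State 3=390, State 4=470, State 5=480.
Option 1 regrets: 180, 610, 460, 0, 800 → max 800
Option 2 regrets: 450, 910, 0, 920, 890 → max 920
Option 3 regrets: 520, 0, 530, 340, 930 → max 930
Option 4 regrets: 580, 750, 60, 130, 350 → max 750
Option 5 regrets: 0, 270, 80, 610, 540 → max 610
Option 6 regrets: 730, 20, 880, 330, 0 → max 880
Smallest max regret = 610 → Option 5.

Option 5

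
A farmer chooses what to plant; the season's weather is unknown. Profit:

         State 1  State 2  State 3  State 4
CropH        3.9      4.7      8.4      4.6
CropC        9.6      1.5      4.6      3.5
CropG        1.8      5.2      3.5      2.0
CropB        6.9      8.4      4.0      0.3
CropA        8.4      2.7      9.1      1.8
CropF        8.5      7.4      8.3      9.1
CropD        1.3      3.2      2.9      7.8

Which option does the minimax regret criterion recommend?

Column bests: State 1=9.6, State 2=8.4, State 3=9.1, State 4=9.1.
CropH regrets: 5.7, 3.7, 0.7, 4.5 → max 5.7
CropC regrets: 0.0, 6.9, 4.5, 5.6 → max 6.9
CropG regrets: 7.8, 3.2, 5.6, 7.1 → max 7.8
CropB regrets: 2.7, 0.0, 5.1, 8.8 → max 8.8
CropA regrets: 1.2, 5.7, 0.0, 7.3 → max 7.3
CropF regrets: 1.1, 1.0, 0.8, 0.0 → max 1.1
CropD regrets: 8.3, 5.2, 6.2, 1.3 → max 8.3
Smallest max regret = 1.1 → CropF.

CropF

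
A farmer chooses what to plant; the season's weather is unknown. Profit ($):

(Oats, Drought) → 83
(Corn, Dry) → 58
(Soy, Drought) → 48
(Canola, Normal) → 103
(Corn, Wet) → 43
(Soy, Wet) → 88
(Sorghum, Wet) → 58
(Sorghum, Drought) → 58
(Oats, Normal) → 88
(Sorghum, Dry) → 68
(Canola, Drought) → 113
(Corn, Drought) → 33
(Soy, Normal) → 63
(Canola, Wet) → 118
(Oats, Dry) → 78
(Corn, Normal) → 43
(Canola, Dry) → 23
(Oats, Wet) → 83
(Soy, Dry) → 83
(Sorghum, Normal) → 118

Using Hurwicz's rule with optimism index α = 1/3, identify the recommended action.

Oats

Corn: 1/3·58 + 2/3·33 = 124/3
Oats: 1/3·88 + 2/3·78 = 244/3
Sorghum: 1/3·118 + 2/3·58 = 78
Canola: 1/3·118 + 2/3·23 = 164/3
Soy: 1/3·88 + 2/3·48 = 184/3
Highest Hurwicz score = 244/3 → Oats.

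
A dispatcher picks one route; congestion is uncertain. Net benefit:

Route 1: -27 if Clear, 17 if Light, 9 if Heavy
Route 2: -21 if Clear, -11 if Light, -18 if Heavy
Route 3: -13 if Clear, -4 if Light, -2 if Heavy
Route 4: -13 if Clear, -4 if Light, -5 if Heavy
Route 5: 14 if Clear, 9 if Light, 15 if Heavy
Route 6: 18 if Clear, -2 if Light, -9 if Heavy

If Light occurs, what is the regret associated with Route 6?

Best payoff under Light is 17.
Regret = 17 − (-2) = 19.

19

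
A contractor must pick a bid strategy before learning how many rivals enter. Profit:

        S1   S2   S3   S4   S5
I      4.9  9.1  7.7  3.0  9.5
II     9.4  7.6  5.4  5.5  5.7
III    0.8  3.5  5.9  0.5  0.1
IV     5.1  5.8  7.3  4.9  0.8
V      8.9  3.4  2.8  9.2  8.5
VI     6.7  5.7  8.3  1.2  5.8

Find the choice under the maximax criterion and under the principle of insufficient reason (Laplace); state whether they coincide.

maximax → I; laplace → I (agree)

Row maxima: I=9.5, II=9.4, III=5.9, IV=7.3, V=9.2, VI=8.3
Best best-case = 9.5 → I.
Row averages: I=6.84, II=6.72, III=2.16, IV=4.78, V=6.56, VI=5.54
Highest average = 6.84 → I.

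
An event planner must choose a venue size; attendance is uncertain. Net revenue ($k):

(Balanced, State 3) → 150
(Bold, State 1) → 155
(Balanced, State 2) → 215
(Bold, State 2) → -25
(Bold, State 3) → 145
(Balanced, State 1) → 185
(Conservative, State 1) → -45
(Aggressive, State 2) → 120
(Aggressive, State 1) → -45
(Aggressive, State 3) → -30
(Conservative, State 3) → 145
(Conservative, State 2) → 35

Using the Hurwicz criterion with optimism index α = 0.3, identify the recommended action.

Balanced

Conservative: 0.3·145 + 0.7·(-45) = 12
Balanced: 0.3·215 + 0.7·150 = 169.5
Aggressive: 0.3·120 + 0.7·(-45) = 4.5
Bold: 0.3·155 + 0.7·(-25) = 29
Highest Hurwicz score = 169.5 → Balanced.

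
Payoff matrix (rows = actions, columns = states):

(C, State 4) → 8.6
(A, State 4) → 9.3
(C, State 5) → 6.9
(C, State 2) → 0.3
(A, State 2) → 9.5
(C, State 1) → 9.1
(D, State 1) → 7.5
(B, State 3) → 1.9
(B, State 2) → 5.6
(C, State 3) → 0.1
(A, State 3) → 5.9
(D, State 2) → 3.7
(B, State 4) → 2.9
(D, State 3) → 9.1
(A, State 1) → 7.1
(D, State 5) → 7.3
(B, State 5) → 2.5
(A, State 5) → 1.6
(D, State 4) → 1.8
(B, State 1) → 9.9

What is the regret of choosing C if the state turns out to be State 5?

0.4

Best payoff under State 5 is 7.3.
Regret = 7.3 − 6.9 = 0.4.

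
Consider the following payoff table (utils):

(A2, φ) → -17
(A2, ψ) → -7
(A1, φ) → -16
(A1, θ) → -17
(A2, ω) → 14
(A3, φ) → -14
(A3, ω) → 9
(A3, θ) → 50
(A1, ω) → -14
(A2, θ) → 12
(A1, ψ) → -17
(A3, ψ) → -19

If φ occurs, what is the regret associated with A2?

Best payoff under φ is -14.
Regret = -14 − (-17) = 3.

3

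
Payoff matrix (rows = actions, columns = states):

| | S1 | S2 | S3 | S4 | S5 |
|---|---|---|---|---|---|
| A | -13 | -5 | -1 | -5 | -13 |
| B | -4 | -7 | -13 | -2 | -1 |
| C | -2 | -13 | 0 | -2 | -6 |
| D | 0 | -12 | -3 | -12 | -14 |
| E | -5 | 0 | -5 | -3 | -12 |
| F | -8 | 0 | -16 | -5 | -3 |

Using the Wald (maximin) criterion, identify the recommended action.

Row minima: A=-13, B=-13, C=-13, D=-14, E=-12, F=-16
Best worst-case = -12 → E.

E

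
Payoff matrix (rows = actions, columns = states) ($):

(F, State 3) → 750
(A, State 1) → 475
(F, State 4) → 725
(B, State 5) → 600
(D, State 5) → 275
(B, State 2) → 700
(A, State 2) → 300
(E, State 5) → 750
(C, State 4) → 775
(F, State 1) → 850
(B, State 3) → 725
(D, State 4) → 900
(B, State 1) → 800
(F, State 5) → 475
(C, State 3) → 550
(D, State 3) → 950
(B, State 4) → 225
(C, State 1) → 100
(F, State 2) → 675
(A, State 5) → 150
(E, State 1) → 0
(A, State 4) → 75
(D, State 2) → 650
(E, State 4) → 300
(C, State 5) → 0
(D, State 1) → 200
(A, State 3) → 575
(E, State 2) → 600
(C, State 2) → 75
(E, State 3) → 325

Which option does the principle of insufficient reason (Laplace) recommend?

F

Row averages: A=315, B=610, C=300, D=595, E=395, F=695
Highest average = 695 → F.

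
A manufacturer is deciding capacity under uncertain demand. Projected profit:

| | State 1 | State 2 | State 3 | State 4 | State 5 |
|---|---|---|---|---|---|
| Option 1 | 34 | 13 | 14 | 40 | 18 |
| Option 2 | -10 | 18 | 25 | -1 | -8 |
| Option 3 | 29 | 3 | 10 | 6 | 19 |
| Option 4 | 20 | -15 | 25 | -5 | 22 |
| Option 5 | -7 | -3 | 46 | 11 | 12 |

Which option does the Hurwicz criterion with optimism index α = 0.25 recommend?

Option 1: 0.25·40 + 0.75·13 = 19.75
Option 2: 0.25·25 + 0.75·(-10) = -1.25
Option 3: 0.25·29 + 0.75·3 = 9.5
Option 4: 0.25·25 + 0.75·(-15) = -5
Option 5: 0.25·46 + 0.75·(-7) = 6.25
Highest Hurwicz score = 19.75 → Option 1.

Option 1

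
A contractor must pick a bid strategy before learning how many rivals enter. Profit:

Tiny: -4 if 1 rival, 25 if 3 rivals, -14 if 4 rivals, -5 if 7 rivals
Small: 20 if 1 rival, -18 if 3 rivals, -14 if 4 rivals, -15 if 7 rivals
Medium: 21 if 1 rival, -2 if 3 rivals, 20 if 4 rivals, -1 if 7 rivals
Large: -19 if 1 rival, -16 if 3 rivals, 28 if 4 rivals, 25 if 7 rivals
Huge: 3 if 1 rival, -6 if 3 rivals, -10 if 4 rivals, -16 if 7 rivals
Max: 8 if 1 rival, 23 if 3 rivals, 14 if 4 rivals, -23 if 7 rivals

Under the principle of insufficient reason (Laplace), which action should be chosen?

Row averages: Tiny=0.5, Small=-6.75, Medium=9.5, Large=4.5, Huge=-7.25, Max=5.5
Highest average = 9.5 → Medium.

Medium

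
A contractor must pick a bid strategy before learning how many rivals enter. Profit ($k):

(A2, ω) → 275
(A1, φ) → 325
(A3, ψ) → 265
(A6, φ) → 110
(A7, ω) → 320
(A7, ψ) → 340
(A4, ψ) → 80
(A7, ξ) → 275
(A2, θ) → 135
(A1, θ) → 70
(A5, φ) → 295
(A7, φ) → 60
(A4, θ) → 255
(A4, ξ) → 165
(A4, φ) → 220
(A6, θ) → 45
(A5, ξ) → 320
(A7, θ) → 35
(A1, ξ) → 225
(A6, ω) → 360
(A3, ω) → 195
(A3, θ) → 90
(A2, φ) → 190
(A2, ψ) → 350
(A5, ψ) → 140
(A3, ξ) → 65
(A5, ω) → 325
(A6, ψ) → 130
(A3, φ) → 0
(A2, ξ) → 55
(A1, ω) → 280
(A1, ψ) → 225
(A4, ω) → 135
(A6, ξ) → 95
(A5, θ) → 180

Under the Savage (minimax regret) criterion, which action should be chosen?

A1

Column bests: θ=255, φ=325, ψ=350, ω=360, ξ=320.
A1 regrets: 185, 0, 125, 80, 95 → max 185
A2 regrets: 120, 135, 0, 85, 265 → max 265
A3 regrets: 165, 325, 85, 165, 255 → max 325
A4 regrets: 0, 105, 270, 225, 155 → max 270
A5 regrets: 75, 30, 210, 35, 0 → max 210
A6 regrets: 210, 215, 220, 0, 225 → max 225
A7 regrets: 220, 265, 10, 40, 45 → max 265
Smallest max regret = 185 → A1.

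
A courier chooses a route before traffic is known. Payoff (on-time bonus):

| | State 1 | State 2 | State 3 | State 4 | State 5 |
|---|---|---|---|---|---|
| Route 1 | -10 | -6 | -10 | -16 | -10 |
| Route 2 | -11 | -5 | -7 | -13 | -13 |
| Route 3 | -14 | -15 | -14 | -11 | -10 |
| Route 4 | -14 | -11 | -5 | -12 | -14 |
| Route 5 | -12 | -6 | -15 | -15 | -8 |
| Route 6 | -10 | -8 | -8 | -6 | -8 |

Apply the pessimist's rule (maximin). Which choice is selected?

Route 6

Row minima: Route 1=-16, Route 2=-13, Route 3=-15, Route 4=-14, Route 5=-15, Route 6=-10
Best worst-case = -10 → Route 6.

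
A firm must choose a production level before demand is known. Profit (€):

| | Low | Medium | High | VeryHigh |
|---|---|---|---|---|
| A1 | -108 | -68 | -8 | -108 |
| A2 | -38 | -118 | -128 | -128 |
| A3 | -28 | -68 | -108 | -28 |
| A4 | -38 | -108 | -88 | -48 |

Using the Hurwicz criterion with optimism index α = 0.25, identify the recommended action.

A1

A1: 0.25·(-8) + 0.75·(-108) = -83
A2: 0.25·(-38) + 0.75·(-128) = -105.5
A3: 0.25·(-28) + 0.75·(-108) = -88
A4: 0.25·(-38) + 0.75·(-108) = -90.5
Highest Hurwicz score = -83 → A1.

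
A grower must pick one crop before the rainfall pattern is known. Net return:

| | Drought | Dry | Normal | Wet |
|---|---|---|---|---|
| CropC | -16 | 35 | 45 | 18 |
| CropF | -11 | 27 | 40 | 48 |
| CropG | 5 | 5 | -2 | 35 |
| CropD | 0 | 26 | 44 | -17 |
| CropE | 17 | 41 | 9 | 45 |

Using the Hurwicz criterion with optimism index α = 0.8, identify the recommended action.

CropC: 0.8·45 + 0.2·(-16) = 32.8
CropF: 0.8·48 + 0.2·(-11) = 36.2
CropG: 0.8·35 + 0.2·(-2) = 27.6
CropD: 0.8·44 + 0.2·(-17) = 31.8
CropE: 0.8·45 + 0.2·9 = 37.8
Highest Hurwicz score = 37.8 → CropE.

CropE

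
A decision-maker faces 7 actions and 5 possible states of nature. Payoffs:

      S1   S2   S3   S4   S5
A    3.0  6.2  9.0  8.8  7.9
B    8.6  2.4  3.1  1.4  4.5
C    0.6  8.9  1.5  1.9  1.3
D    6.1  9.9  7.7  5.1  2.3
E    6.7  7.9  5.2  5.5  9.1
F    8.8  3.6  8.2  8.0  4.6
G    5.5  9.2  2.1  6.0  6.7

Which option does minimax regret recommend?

Column bests: S1=8.8, S2=9.9, S3=9.0, S4=8.8, S5=9.1.
A regrets: 5.8, 3.7, 0.0, 0.0, 1.2 → max 5.8
B regrets: 0.2, 7.5, 5.9, 7.4, 4.6 → max 7.5
C regrets: 8.2, 1.0, 7.5, 6.9, 7.8 → max 8.2
D regrets: 2.7, 0.0, 1.3, 3.7, 6.8 → max 6.8
E regrets: 2.1, 2.0, 3.8, 3.3, 0.0 → max 3.8
F regrets: 0.0, 6.3, 0.8, 0.8, 4.5 → max 6.3
G regrets: 3.3, 0.7, 6.9, 2.8, 2.4 → max 6.9
Smallest max regret = 3.8 → E.

E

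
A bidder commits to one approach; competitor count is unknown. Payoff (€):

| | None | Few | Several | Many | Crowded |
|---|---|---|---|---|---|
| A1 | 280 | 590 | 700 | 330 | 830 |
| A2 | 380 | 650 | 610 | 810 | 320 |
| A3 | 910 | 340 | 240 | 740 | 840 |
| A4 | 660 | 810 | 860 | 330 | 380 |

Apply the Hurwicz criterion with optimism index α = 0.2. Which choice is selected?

A1: 0.2·830 + 0.8·280 = 390
A2: 0.2·810 + 0.8·320 = 418
A3: 0.2·910 + 0.8·240 = 374
A4: 0.2·860 + 0.8·330 = 436
Highest Hurwicz score = 436 → A4.

A4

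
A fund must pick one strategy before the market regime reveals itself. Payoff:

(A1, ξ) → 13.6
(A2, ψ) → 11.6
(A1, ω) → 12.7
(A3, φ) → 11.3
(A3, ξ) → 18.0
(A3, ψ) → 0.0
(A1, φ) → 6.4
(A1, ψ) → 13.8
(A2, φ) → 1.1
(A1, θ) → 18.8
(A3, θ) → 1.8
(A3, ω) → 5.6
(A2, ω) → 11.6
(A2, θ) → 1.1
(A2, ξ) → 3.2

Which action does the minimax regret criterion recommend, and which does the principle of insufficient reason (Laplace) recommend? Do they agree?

Column bests: θ=18.8, φ=11.3, ψ=13.8, ω=12.7, ξ=18.0.
A1 regrets: 0.0, 4.9, 0.0, 0.0, 4.4 → max 4.9
A2 regrets: 17.7, 10.2, 2.2, 1.1, 14.8 → max 17.7
A3 regrets: 17.0, 0.0, 13.8, 7.1, 0.0 → max 17.0
Smallest max regret = 4.9 → A1.
Row averages: A1=13.06, A2=5.72, A3=7.34
Highest average = 13.06 → A1.

minimax regret → A1; laplace → A1 (agree)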